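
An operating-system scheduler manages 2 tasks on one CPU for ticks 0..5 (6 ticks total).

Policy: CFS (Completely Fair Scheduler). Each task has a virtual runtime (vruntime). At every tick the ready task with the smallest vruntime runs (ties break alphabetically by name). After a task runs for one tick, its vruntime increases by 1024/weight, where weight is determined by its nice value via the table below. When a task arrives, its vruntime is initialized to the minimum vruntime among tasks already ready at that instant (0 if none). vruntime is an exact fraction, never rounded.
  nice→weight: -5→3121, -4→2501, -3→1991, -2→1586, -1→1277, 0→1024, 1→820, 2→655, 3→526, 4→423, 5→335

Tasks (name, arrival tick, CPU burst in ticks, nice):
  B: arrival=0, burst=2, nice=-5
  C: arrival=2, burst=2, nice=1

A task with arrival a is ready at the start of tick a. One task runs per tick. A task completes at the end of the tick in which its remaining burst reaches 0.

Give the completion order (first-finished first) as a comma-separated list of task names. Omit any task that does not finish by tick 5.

completion order = B, C

t=0: vr[B=0] → run B
t=1: vr[B=1024/3121] → run B
t=2: vr[C=0] → run C
t=3: vr[C=256/205] → run C
t=4: (idle)
t=5: (idle)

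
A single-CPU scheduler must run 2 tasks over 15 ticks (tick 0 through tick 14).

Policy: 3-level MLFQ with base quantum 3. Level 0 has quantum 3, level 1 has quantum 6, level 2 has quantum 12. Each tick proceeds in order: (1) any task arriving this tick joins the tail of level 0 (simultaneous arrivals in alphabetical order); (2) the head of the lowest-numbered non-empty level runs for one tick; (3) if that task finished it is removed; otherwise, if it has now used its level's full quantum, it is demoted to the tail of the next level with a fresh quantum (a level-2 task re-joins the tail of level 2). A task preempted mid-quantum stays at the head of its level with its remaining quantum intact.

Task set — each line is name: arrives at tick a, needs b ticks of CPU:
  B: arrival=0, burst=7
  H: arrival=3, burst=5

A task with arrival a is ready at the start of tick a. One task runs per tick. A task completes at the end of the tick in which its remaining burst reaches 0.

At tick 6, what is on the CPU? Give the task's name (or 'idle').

t=0: L0/L1/L2 = B/-/- → run B
t=1: L0/L1/L2 = B/-/- → run B
t=2: L0/L1/L2 = B/-/- → run B
t=3: L0/L1/L2 = H/B/- → run H
t=4: L0/L1/L2 = H/B/- → run H
t=5: L0/L1/L2 = H/B/- → run H
t=6: L0/L1/L2 = -/BH/- → run B
t=7: L0/L1/L2 = -/BH/- → run B
t=8: L0/L1/L2 = -/BH/- → run B
t=9: L0/L1/L2 = -/BH/- → run B
t=10: L0/L1/L2 = -/H/- → run H
t=11: L0/L1/L2 = -/H/- → run H
t=12: (idle)
t=13: (idle)
t=14: (idle)

running at tick 6 = B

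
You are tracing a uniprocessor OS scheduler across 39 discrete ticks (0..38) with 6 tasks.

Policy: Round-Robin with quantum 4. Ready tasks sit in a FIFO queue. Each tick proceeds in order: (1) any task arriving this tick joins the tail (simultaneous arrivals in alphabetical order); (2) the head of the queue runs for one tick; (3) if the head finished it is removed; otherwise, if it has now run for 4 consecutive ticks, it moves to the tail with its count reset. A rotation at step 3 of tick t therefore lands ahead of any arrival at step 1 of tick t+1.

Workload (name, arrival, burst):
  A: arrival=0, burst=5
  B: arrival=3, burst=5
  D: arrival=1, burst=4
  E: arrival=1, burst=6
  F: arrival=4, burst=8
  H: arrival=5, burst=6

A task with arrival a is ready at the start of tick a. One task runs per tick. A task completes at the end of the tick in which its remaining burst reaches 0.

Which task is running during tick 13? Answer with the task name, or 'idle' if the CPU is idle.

t=0: queue=[A] q_used=0 → run A
t=1: queue=[A,D,E] q_used=1 → run A
t=2: queue=[A,D,E] q_used=2 → run A
t=3: queue=[A,D,E,B] q_used=3 → run A
t=4: queue=[D,E,B,A,F] q_used=0 → run D
t=5: queue=[D,E,B,A,F,H] q_used=1 → run D
t=6: queue=[D,E,B,A,F,H] q_used=2 → run D
t=7: queue=[D,E,B,A,F,H] q_used=3 → run D
t=8: queue=[E,B,A,F,H] q_used=0 → run E
t=9: queue=[E,B,A,F,H] q_used=1 → run E
t=10: queue=[E,B,A,F,H] q_used=2 → run E
t=11: queue=[E,B,A,F,H] q_used=3 → run E
t=12: queue=[B,A,F,H,E] q_used=0 → run B
t=13: queue=[B,A,F,H,E] q_used=1 → run B
t=14: queue=[B,A,F,H,E] q_used=2 → run B
t=15: queue=[B,A,F,H,E] q_used=3 → run B
t=16: queue=[A,F,H,E,B] q_used=0 → run A
t=17: queue=[F,H,E,B] q_used=0 → run F
t=18: queue=[F,H,E,B] q_used=1 → run F
t=19: queue=[F,H,E,B] q_used=2 → run F
t=20: queue=[F,H,E,B] q_used=3 → run F
t=21: queue=[H,E,B,F] q_used=0 → run H
t=22: queue=[H,E,B,F] q_used=1 → run H
t=23: queue=[H,E,B,F] q_used=2 → run H
t=24: queue=[H,E,B,F] q_used=3 → run H
t=25: queue=[E,B,F,H] q_used=0 → run E
t=26: queue=[E,B,F,H] q_used=1 → run E
t=27: queue=[B,F,H] q_used=0 → run B
t=28: queue=[F,H] q_used=0 → run F
t=29: queue=[F,H] q_used=1 → run F
t=30: queue=[F,H] q_used=2 → run F
t=31: queue=[F,H] q_used=3 → run F
t=32: queue=[H] q_used=0 → run H
t=33: queue=[H] q_used=1 → run H
t=34: (idle)
t=35: (idle)
t=36: (idle)
t=37: (idle)
t=38: (idle)

running at tick 13 = B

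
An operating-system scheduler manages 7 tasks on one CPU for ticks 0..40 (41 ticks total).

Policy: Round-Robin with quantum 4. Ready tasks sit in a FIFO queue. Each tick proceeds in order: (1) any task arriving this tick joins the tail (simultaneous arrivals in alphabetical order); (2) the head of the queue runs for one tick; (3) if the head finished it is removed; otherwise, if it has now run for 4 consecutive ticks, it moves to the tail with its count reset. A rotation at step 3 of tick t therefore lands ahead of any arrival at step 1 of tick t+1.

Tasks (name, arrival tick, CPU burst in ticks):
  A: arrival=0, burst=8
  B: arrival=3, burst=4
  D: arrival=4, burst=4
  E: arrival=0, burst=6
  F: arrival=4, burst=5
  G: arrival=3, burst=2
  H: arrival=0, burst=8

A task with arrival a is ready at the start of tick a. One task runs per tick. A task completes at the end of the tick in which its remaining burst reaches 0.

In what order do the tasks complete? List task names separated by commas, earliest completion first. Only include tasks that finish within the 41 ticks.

completion order = B, G, A, D, E, H, F

t=0: queue=[A,E,H] q_used=0 → run A
t=1: queue=[A,E,H] q_used=1 → run A
t=2: queue=[A,E,H] q_used=2 → run A
t=3: queue=[A,E,H,B,G] q_used=3 → run A
t=4: queue=[E,H,B,G,A,D,F] q_used=0 → run E
t=5: queue=[E,H,B,G,A,D,F] q_used=1 → run E
t=6: queue=[E,H,B,G,A,D,F] q_used=2 → run E
t=7: queue=[E,H,B,G,A,D,F] q_used=3 → run E
t=8: queue=[H,B,G,A,D,F,E] q_used=0 → run H
t=9: queue=[H,B,G,A,D,F,E] q_used=1 → run H
t=10: queue=[H,B,G,A,D,F,E] q_used=2 → run H
t=11: queue=[H,B,G,A,D,F,E] q_used=3 → run H
t=12: queue=[B,G,A,D,F,E,H] q_used=0 → run B
t=13: queue=[B,G,A,D,F,E,H] q_used=1 → run B
t=14: queue=[B,G,A,D,F,E,H] q_used=2 → run B
t=15: queue=[B,G,A,D,F,E,H] q_used=3 → run B
t=16: queue=[G,A,D,F,E,H] q_used=0 → run G
t=17: queue=[G,A,D,F,E,H] q_used=1 → run G
t=18: queue=[A,D,F,E,H] q_used=0 → run A
t=19: queue=[A,D,F,E,H] q_used=1 → run A
t=20: queue=[A,D,F,E,H] q_used=2 → run A
t=21: queue=[A,D,F,E,H] q_used=3 → run A
t=22: queue=[D,F,E,H] q_used=0 → run D
t=23: queue=[D,F,E,H] q_used=1 → run D
t=24: queue=[D,F,E,H] q_used=2 → run D
t=25: queue=[D,F,E,H] q_used=3 → run D
t=26: queue=[F,E,H] q_used=0 → run F
t=27: queue=[F,E,H] q_used=1 → run F
t=28: queue=[F,E,H] q_used=2 → run F
t=29: queue=[F,E,H] q_used=3 → run F
t=30: queue=[E,H,F] q_used=0 → run E
t=31: queue=[E,H,F] q_used=1 → run E
t=32: queue=[H,F] q_used=0 → run H
t=33: queue=[H,F] q_used=1 → run H
t=34: queue=[H,F] q_used=2 → run H
t=35: queue=[H,F] q_used=3 → run H
t=36: queue=[F] q_used=0 → run F
t=37: (idle)
t=38: (idle)
t=39: (idle)
t=40: (idle)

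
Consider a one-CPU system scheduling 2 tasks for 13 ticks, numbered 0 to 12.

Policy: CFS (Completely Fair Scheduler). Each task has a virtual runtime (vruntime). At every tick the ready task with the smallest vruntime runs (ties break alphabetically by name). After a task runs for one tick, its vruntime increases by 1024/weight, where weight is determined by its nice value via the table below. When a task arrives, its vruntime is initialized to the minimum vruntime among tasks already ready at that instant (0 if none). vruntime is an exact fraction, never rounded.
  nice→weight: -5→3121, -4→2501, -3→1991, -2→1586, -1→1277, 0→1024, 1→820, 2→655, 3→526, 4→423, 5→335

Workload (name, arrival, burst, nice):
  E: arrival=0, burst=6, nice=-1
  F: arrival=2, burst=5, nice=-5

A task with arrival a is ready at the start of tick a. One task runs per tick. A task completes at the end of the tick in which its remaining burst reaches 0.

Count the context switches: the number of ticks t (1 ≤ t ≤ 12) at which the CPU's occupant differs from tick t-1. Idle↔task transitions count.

t=0: vr[E=0] → run E
t=1: vr[E=1024/1277] → run E
t=2: vr[E=2048/1277 F=2048/1277] → run E
t=3: vr[E=3072/1277 F=2048/1277] → run F
t=4: vr[E=3072/1277 F=7699456/3985517] → run F
t=5: vr[E=3072/1277 F=9007104/3985517] → run F
t=6: vr[E=3072/1277 F=10314752/3985517] → run E
t=7: vr[E=4096/1277 F=10314752/3985517] → run F
t=8: vr[E=4096/1277 F=11622400/3985517] → run F
t=9: vr[E=4096/1277] → run E
t=10: vr[E=5120/1277] → run E
t=11: (idle)
t=12: (idle)

context switches = 5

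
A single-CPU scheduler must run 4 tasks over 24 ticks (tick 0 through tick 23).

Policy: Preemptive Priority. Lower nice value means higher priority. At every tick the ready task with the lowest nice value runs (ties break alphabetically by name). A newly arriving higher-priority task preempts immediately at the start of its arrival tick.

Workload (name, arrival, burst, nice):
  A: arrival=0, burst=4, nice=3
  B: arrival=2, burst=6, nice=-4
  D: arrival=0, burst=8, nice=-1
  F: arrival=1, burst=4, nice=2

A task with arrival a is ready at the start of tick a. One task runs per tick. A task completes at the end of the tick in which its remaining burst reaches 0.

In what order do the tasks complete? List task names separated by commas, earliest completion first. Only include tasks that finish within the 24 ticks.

completion order = B, D, F, A

t=0: ready={A,D} → run D
t=1: ready={A,D,F} → run D
t=2: ready={A,B,D,F} → run B
t=3: ready={A,B,D,F} → run B
t=4: ready={A,B,D,F} → run B
t=5: ready={A,B,D,F} → run B
t=6: ready={A,B,D,F} → run B
t=7: ready={A,B,D,F} → run B
t=8: ready={A,D,F} → run D
t=9: ready={A,D,F} → run D
t=10: ready={A,D,F} → run D
t=11: ready={A,D,F} → run D
t=12: ready={A,D,F} → run D
t=13: ready={A,D,F} → run D
t=14: ready={A,F} → run F
t=15: ready={A,F} → run F
t=16: ready={A,F} → run F
t=17: ready={A,F} → run F
t=18: ready={A} → run A
t=19: ready={A} → run A
t=20: ready={A} → run A
t=21: ready={A} → run A
t=22: (idle)
t=23: (idle)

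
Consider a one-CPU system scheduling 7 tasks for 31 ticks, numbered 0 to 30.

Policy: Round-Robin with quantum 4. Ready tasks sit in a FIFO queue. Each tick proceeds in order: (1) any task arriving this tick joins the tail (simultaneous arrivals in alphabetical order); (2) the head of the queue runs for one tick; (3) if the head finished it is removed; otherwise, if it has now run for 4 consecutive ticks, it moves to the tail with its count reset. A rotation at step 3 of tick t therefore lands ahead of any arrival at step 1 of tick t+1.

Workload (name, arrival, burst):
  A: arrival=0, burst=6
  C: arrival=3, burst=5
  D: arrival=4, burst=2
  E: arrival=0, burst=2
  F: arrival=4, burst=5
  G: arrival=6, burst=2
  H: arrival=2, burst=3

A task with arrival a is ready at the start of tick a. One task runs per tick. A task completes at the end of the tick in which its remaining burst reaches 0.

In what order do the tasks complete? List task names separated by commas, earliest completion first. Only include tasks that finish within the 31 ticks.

completion order = E, H, A, D, G, C, F

t=0: queue=[A,E] q_used=0 → run A
t=1: queue=[A,E] q_used=1 → run A
t=2: queue=[A,E,H] q_used=2 → run A
t=3: queue=[A,E,H,C] q_used=3 → run A
t=4: queue=[E,H,C,A,D,F] q_used=0 → run E
t=5: queue=[E,H,C,A,D,F] q_used=1 → run E
t=6: queue=[H,C,A,D,F,G] q_used=0 → run H
t=7: queue=[H,C,A,D,F,G] q_used=1 → run H
t=8: queue=[H,C,A,D,F,G] q_used=2 → run H
t=9: queue=[C,A,D,F,G] q_used=0 → run C
t=10: queue=[C,A,D,F,G] q_used=1 → run C
t=11: queue=[C,A,D,F,G] q_used=2 → run C
t=12: queue=[C,A,D,F,G] q_used=3 → run C
t=13: queue=[A,D,F,G,C] q_used=0 → run A
t=14: queue=[A,D,F,G,C] q_used=1 → run A
t=15: queue=[D,F,G,C] q_used=0 → run D
t=16: queue=[D,F,G,C] q_used=1 → run D
t=17: queue=[F,G,C] q_used=0 → run F
t=18: queue=[F,G,C] q_used=1 → run F
t=19: queue=[F,G,C] q_used=2 → run F
t=20: queue=[F,G,C] q_used=3 → run F
t=21: queue=[G,C,F] q_used=0 → run G
t=22: queue=[G,C,F] q_used=1 → run G
t=23: queue=[C,F] q_used=0 → run C
t=24: queue=[F] q_used=0 → run F
t=25: (idle)
t=26: (idle)
t=27: (idle)
t=28: (idle)
t=29: (idle)
t=30: (idle)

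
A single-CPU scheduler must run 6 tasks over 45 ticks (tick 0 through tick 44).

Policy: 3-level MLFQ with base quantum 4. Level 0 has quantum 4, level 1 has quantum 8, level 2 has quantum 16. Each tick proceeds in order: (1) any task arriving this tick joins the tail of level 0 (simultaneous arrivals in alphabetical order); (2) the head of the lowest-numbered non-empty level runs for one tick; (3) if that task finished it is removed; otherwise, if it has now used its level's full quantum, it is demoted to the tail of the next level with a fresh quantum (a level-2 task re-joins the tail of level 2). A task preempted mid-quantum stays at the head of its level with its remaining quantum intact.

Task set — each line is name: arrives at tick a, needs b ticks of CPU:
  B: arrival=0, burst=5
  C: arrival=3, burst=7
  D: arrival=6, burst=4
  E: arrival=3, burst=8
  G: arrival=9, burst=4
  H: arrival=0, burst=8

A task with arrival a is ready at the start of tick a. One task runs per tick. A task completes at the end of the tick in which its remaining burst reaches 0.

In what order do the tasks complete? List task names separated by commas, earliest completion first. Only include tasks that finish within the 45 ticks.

completion order = D, G, B, H, C, E

t=0: L0/L1/L2 = BH/-/- → run B
t=1: L0/L1/L2 = BH/-/- → run B
t=2: L0/L1/L2 = BH/-/- → run B
t=3: L0/L1/L2 = BHCE/-/- → run B
t=4: L0/L1/L2 = HCE/B/- → run H
t=5: L0/L1/L2 = HCE/B/- → run H
t=6: L0/L1/L2 = HCED/B/- → run H
t=7: L0/L1/L2 = HCED/B/- → run H
t=8: L0/L1/L2 = CED/BH/- → run C
t=9: L0/L1/L2 = CEDG/BH/- → run C
t=10: L0/L1/L2 = CEDG/BH/- → run C
t=11: L0/L1/L2 = CEDG/BH/- → run C
t=12: L0/L1/L2 = EDG/BHC/- → run E
t=13: L0/L1/L2 = EDG/BHC/- → run E
t=14: L0/L1/L2 = EDG/BHC/- → run E
t=15: L0/L1/L2 = EDG/BHC/- → run E
t=16: L0/L1/L2 = DG/BHCE/- → run D
t=17: L0/L1/L2 = DG/BHCE/- → run D
t=18: L0/L1/L2 = DG/BHCE/- → run D
t=19: L0/L1/L2 = DG/BHCE/- → run D
t=20: L0/L1/L2 = G/BHCE/- → run G
t=21: L0/L1/L2 = G/BHCE/- → run G
t=22: L0/L1/L2 = G/BHCE/- → run G
t=23: L0/L1/L2 = G/BHCE/- → run G
t=24: L0/L1/L2 = -/BHCE/- → run B
t=25: L0/L1/L2 = -/HCE/- → run H
t=26: L0/L1/L2 = -/HCE/- → run H
t=27: L0/L1/L2 = -/HCE/- → run H
t=28: L0/L1/L2 = -/HCE/- → run H
t=29: L0/L1/L2 = -/CE/- → run C
t=30: L0/L1/L2 = -/CE/- → run C
t=31: L0/L1/L2 = -/CE/- → run C
t=32: L0/L1/L2 = -/E/- → run E
t=33: L0/L1/L2 = -/E/- → run E
t=34: L0/L1/L2 = -/E/- → run E
t=35: L0/L1/L2 = -/E/- → run E
t=36: (idle)
t=37: (idle)
t=38: (idle)
t=39: (idle)
t=40: (idle)
t=41: (idle)
t=42: (idle)
t=43: (idle)
t=44: (idle)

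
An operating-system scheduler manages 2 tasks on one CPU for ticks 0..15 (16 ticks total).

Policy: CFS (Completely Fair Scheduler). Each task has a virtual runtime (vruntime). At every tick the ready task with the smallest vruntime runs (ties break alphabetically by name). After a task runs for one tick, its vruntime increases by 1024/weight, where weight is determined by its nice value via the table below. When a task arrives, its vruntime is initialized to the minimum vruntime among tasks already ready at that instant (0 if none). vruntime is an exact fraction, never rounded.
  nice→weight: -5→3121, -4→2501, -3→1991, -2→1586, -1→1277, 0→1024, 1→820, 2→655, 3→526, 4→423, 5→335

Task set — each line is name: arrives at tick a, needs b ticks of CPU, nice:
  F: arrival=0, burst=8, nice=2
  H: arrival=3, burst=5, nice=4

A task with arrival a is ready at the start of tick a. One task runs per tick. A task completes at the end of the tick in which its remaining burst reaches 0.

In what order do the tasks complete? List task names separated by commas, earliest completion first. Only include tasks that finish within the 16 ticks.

completion order = F, H

t=0: vr[F=0] → run F
t=1: vr[F=1024/655] → run F
t=2: vr[F=2048/655] → run F
t=3: vr[F=3072/655 H=3072/655] → run F
t=4: vr[F=4096/655 H=3072/655] → run H
t=5: vr[F=4096/655 H=1970176/277065] → run F
t=6: vr[F=1024/131 H=1970176/277065] → run H
t=7: vr[F=1024/131 H=2640896/277065] → run F
t=8: vr[F=6144/655 H=2640896/277065] → run F
t=9: vr[F=7168/655 H=2640896/277065] → run H
t=10: vr[F=7168/655 H=1103872/92355] → run F
t=11: vr[H=1103872/92355] → run H
t=12: vr[H=3982336/277065] → run H
t=13: (idle)
t=14: (idle)
t=15: (idle)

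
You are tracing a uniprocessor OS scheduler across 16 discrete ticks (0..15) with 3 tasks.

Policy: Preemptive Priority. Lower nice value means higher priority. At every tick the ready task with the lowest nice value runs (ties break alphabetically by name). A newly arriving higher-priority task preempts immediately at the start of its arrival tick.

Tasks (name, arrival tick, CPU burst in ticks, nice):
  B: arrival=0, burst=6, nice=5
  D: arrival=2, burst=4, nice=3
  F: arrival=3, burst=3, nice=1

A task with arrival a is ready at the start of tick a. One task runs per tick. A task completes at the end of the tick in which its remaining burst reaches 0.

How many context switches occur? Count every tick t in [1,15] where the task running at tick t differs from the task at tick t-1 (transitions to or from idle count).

context switches = 5

t=0: ready={B} → run B
t=1: ready={B} → run B
t=2: ready={B,D} → run D
t=3: ready={B,D,F} → run F
t=4: ready={B,D,F} → run F
t=5: ready={B,D,F} → run F
t=6: ready={B,D} → run D
t=7: ready={B,D} → run D
t=8: ready={B,D} → run D
t=9: ready={B} → run B
t=10: ready={B} → run B
t=11: ready={B} → run B
t=12: ready={B} → run B
t=13: (idle)
t=14: (idle)
t=15: (idle)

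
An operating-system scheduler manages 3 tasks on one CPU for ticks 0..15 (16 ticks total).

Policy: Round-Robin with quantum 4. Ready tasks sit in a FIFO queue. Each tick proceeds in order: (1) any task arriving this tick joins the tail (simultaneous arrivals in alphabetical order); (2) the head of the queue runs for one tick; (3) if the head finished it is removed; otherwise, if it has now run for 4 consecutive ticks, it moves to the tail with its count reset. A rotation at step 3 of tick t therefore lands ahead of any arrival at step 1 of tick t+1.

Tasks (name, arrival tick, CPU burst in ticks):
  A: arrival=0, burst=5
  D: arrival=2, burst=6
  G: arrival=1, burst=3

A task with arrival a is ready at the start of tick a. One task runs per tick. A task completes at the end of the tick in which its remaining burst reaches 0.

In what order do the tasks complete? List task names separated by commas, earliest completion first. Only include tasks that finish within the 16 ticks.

t=0: queue=[A] q_used=0 → run A
t=1: queue=[A,G] q_used=1 → run A
t=2: queue=[A,G,D] q_used=2 → run A
t=3: queue=[A,G,D] q_used=3 → run A
t=4: queue=[G,D,A] q_used=0 → run G
t=5: queue=[G,D,A] q_used=1 → run G
t=6: queue=[G,D,A] q_used=2 → run G
t=7: queue=[D,A] q_used=0 → run D
t=8: queue=[D,A] q_used=1 → run D
t=9: queue=[D,A] q_used=2 → run D
t=10: queue=[D,A] q_used=3 → run D
t=11: queue=[A,D] q_used=0 → run A
t=12: queue=[D] q_used=0 → run D
t=13: queue=[D] q_used=1 → run D
t=14: (idle)
t=15: (idle)

completion order = G, A, D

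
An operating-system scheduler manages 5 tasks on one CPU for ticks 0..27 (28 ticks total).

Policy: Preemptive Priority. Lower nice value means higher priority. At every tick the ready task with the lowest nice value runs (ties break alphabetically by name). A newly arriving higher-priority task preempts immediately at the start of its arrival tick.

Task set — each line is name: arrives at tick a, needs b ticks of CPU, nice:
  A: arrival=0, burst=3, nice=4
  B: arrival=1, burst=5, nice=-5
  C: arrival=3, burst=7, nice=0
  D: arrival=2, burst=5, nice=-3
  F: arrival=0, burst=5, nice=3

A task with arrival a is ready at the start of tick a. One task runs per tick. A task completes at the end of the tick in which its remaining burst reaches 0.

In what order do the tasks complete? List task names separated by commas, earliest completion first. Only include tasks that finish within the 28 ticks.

t=0: ready={A,F} → run F
t=1: ready={A,B,F} → run B
t=2: ready={A,B,D,F} → run B
t=3: ready={A,B,C,D,F} → run B
t=4: ready={A,B,C,D,F} → run B
t=5: ready={A,B,C,D,F} → run B
t=6: ready={A,C,D,F} → run D
t=7: ready={A,C,D,F} → run D
t=8: ready={A,C,D,F} → run D
t=9: ready={A,C,D,F} → run D
t=10: ready={A,C,D,F} → run D
t=11: ready={A,C,F} → run C
t=12: ready={A,C,F} → run C
t=13: ready={A,C,F} → run C
t=14: ready={A,C,F} → run C
t=15: ready={A,C,F} → run C
t=16: ready={A,C,F} → run C
t=17: ready={A,C,F} → run C
t=18: ready={A,F} → run F
t=19: ready={A,F} → run F
t=20: ready={A,F} → run F
t=21: ready={A,F} → run F
t=22: ready={A} → run A
t=23: ready={A} → run A
t=24: ready={A} → run A
t=25: (idle)
t=26: (idle)
t=27: (idle)

completion order = B, D, C, F, A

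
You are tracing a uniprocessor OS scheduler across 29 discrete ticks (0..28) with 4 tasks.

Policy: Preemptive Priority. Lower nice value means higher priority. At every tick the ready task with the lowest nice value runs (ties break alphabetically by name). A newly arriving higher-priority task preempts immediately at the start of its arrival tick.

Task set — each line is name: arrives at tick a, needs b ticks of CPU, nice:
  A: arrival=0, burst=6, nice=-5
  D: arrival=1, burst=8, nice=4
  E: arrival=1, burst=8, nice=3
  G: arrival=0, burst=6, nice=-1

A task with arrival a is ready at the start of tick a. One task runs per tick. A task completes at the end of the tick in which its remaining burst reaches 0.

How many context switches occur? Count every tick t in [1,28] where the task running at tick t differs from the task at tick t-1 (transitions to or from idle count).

t=0: ready={A,G} → run A
t=1: ready={A,D,E,G} → run A
t=2: ready={A,D,E,G} → run A
t=3: ready={A,D,E,G} → run A
t=4: ready={A,D,E,G} → run A
t=5: ready={A,D,E,G} → run A
t=6: ready={D,E,G} → run G
t=7: ready={D,E,G} → run G
t=8: ready={D,E,G} → run G
t=9: ready={D,E,G} → run G
t=10: ready={D,E,G} → run G
t=11: ready={D,E,G} → run G
t=12: ready={D,E} → run E
t=13: ready={D,E} → run E
t=14: ready={D,E} → run E
t=15: ready={D,E} → run E
t=16: ready={D,E} → run E
t=17: ready={D,E} → run E
t=18: ready={D,E} → run E
t=19: ready={D,E} → run E
t=20: ready={D} → run D
t=21: ready={D} → run D
t=22: ready={D} → run D
t=23: ready={D} → run D
t=24: ready={D} → run D
t=25: ready={D} → run D
t=26: ready={D} → run D
t=27: ready={D} → run D
t=28: (idle)

context switches = 4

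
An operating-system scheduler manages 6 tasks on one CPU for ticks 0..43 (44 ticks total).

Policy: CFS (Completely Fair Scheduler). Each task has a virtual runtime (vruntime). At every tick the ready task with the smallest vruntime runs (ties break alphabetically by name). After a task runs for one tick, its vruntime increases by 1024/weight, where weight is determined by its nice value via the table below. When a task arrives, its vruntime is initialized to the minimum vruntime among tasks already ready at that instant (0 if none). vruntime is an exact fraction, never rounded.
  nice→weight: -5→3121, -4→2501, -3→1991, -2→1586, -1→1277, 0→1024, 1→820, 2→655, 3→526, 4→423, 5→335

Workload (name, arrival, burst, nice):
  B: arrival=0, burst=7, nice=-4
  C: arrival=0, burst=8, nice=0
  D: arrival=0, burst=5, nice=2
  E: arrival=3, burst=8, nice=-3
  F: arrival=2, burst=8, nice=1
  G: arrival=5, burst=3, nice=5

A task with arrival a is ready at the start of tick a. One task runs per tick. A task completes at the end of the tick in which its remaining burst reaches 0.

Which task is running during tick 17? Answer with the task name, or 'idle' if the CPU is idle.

running at tick 17 = B

t=0: vr[B=0 C=0 D=0] → run B
t=1: vr[B=1024/2501 C=0 D=0] → run C
t=2: vr[B=1024/2501 C=1 D=0 F=0] → run D
t=3: vr[B=1024/2501 C=1 D=1024/655 E=0 F=0] → run E
t=4: vr[B=1024/2501 C=1 D=1024/655 E=1024/1991 F=0] → run F
t=5: vr[B=1024/2501 C=1 D=1024/655 E=1024/1991 F=256/205 G=1024/2501] → run B
t=6: vr[B=2048/2501 C=1 D=1024/655 E=1024/1991 F=256/205 G=1024/2501] → run G
t=7: vr[B=2048/2501 C=1 D=1024/655 E=1024/1991 F=256/205 G=2904064/837835] → run E
t=8: vr[B=2048/2501 C=1 D=1024/655 E=2048/1991 F=256/205 G=2904064/837835] → run B
t=9: vr[B=3072/2501 C=1 D=1024/655 E=2048/1991 F=256/205 G=2904064/837835] → run C
t=10: vr[B=3072/2501 C=2 D=1024/655 E=2048/1991 F=256/205 G=2904064/837835] → run E
t=11: vr[B=3072/2501 C=2 D=1024/655 E=3072/1991 F=256/205 G=2904064/837835] → run B
t=12: vr[B=4096/2501 C=2 D=1024/655 E=3072/1991 F=256/205 G=2904064/837835] → run F
t=13: vr[B=4096/2501 C=2 D=1024/655 E=3072/1991 F=512/205 G=2904064/837835] → run E
t=14: vr[B=4096/2501 C=2 D=1024/655 E=4096/1991 F=512/205 G=2904064/837835] → run D
t=15: vr[B=4096/2501 C=2 D=2048/655 E=4096/1991 F=512/205 G=2904064/837835] → run B
t=16: vr[B=5120/2501 C=2 D=2048/655 E=4096/1991 F=512/205 G=2904064/837835] → run C
t=17: vr[B=5120/2501 C=3 D=2048/655 E=4096/1991 F=512/205 G=2904064/837835] → run B
t=18: vr[B=6144/2501 C=3 D=2048/655 E=4096/1991 F=512/205 G=2904064/837835] → run E
t=19: vr[B=6144/2501 C=3 D=2048/655 E=5120/1991 F=512/205 G=2904064/837835] → run B
t=20: vr[C=3 D=2048/655 E=5120/1991 F=512/205 G=2904064/837835] → run F
t=21: vr[C=3 D=2048/655 E=5120/1991 F=768/205 G=2904064/837835] → run E
t=22: vr[C=3 D=2048/655 E=6144/1991 F=768/205 G=2904064/837835] → run C
t=23: vr[C=4 D=2048/655 E=6144/1991 F=768/205 G=2904064/837835] → run E
t=24: vr[C=4 D=2048/655 E=7168/1991 F=768/205 G=2904064/837835] → run D
t=25: vr[C=4 D=3072/655 E=7168/1991 F=768/205 G=2904064/837835] → run G
t=26: vr[C=4 D=3072/655 E=7168/1991 F=768/205 G=5465088/837835] → run E
t=27: vr[C=4 D=3072/655 F=768/205 G=5465088/837835] → run F
t=28: vr[C=4 D=3072/655 F=1024/205 G=5465088/837835] → run C
t=29: vr[C=5 D=3072/655 F=1024/205 G=5465088/837835] → run D
t=30: vr[C=5 D=4096/655 F=1024/205 G=5465088/837835] → run F
t=31: vr[C=5 D=4096/655 F=256/41 G=5465088/837835] → run C
t=32: vr[C=6 D=4096/655 F=256/41 G=5465088/837835] → run C
t=33: vr[C=7 D=4096/655 F=256/41 G=5465088/837835] → run F
t=34: vr[C=7 D=4096/655 F=1536/205 G=5465088/837835] → run D
t=35: vr[C=7 F=1536/205 G=5465088/837835] → run G
t=36: vr[C=7 F=1536/205] → run C
t=37: vr[F=1536/205] → run F
t=38: vr[F=1792/205] → run F
t=39: (idle)
t=40: (idle)
t=41: (idle)
t=42: (idle)
t=43: (idle)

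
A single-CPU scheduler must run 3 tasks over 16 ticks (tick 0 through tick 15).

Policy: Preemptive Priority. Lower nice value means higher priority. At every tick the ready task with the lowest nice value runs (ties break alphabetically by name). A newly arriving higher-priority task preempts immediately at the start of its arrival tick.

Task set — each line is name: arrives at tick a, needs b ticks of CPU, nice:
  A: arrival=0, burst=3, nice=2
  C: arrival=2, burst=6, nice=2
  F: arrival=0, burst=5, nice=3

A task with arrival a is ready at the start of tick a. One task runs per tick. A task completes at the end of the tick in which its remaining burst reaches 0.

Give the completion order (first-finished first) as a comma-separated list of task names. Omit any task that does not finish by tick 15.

completion order = A, C, F

t=0: ready={A,F} → run A
t=1: ready={A,F} → run A
t=2: ready={A,C,F} → run A
t=3: ready={C,F} → run C
t=4: ready={C,F} → run C
t=5: ready={C,F} → run C
t=6: ready={C,F} → run C
t=7: ready={C,F} → run C
t=8: ready={C,F} → run C
t=9: ready={F} → run F
t=10: ready={F} → run F
t=11: ready={F} → run F
t=12: ready={F} → run F
t=13: ready={F} → run F
t=14: (idle)
t=15: (idle)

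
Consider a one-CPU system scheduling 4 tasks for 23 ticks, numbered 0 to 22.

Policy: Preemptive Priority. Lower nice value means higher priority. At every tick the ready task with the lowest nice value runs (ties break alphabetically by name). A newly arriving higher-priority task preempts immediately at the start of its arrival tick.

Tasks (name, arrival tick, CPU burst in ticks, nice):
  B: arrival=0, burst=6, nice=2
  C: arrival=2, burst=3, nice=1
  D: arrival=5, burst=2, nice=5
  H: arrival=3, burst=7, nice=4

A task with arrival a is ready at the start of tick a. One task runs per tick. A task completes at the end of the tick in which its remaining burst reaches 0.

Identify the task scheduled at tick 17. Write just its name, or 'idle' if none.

running at tick 17 = D

t=0: ready={B} → run B
t=1: ready={B} → run B
t=2: ready={B,C} → run C
t=3: ready={B,C,H} → run C
t=4: ready={B,C,H} → run C
t=5: ready={B,D,H} → run B
t=6: ready={B,D,H} → run B
t=7: ready={B,D,H} → run B
t=8: ready={B,D,H} → run B
t=9: ready={D,H} → run H
t=10: ready={D,H} → run H
t=11: ready={D,H} → run H
t=12: ready={D,H} → run H
t=13: ready={D,H} → run H
t=14: ready={D,H} → run H
t=15: ready={D,H} → run H
t=16: ready={D} → run D
t=17: ready={D} → run D
t=18: (idle)
t=19: (idle)
t=20: (idle)
t=21: (idle)
t=22: (idle)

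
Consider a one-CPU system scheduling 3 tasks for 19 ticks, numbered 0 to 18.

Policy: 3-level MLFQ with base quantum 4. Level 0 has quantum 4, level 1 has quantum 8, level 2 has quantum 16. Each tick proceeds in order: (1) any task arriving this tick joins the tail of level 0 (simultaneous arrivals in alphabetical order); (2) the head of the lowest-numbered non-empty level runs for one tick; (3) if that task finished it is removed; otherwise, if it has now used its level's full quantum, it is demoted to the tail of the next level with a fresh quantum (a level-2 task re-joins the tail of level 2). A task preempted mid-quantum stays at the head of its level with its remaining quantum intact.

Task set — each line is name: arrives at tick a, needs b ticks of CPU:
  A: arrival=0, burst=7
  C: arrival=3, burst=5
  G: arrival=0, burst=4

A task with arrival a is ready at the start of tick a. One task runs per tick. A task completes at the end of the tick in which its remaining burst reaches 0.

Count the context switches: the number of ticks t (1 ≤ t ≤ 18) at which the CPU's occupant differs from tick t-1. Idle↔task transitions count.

t=0: L0/L1/L2 = AG/-/- → run A
t=1: L0/L1/L2 = AG/-/- → run A
t=2: L0/L1/L2 = AG/-/- → run A
t=3: L0/L1/L2 = AGC/-/- → run A
t=4: L0/L1/L2 = GC/A/- → run G
t=5: L0/L1/L2 = GC/A/- → run G
t=6: L0/L1/L2 = GC/A/- → run G
t=7: L0/L1/L2 = GC/A/- → run G
t=8: L0/L1/L2 = C/A/- → run C
t=9: L0/L1/L2 = C/A/- → run C
t=10: L0/L1/L2 = C/A/- → run C
t=11: L0/L1/L2 = C/A/- → run C
t=12: L0/L1/L2 = -/AC/- → run A
t=13: L0/L1/L2 = -/AC/- → run A
t=14: L0/L1/L2 = -/AC/- → run A
t=15: L0/L1/L2 = -/C/- → run C
t=16: (idle)
t=17: (idle)
t=18: (idle)

context switches = 5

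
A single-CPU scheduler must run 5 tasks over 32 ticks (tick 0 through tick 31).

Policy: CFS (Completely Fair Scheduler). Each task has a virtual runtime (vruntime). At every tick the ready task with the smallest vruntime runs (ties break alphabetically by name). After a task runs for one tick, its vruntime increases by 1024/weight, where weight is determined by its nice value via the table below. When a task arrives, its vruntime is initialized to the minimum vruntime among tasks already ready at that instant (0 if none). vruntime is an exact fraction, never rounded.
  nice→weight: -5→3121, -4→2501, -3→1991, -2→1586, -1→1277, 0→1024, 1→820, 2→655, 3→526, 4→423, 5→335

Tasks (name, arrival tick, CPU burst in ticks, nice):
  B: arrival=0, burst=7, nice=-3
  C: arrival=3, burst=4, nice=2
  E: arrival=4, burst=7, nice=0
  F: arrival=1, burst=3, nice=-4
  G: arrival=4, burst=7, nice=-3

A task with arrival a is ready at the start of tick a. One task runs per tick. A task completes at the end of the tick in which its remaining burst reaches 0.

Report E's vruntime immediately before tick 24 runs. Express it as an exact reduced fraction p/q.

t=0: vr[B=0] → run B
t=1: vr[B=1024/1991 F=1024/1991] → run B
t=2: vr[B=2048/1991 F=1024/1991] → run F
t=3: vr[B=2048/1991 C=4599808/4979491 F=4599808/4979491] → run C
t=4: vr[B=2048/1991 C=8111873024/3261566605 E=4599808/4979491 F=4599808/4979491 G=4599808/4979491] → run E
t=5: vr[B=2048/1991 C=8111873024/3261566605 E=9579299/4979491 F=4599808/4979491 G=4599808/4979491] → run F
t=6: vr[B=2048/1991 C=8111873024/3261566605 E=9579299/4979491 F=6638592/4979491 G=4599808/4979491] → run G
t=7: vr[B=2048/1991 C=8111873024/3261566605 E=9579299/4979491 F=6638592/4979491 G=7160832/4979491] → run B
t=8: vr[B=3072/1991 C=8111873024/3261566605 E=9579299/4979491 F=6638592/4979491 G=7160832/4979491] → run F
t=9: vr[B=3072/1991 C=8111873024/3261566605 E=9579299/4979491 G=7160832/4979491] → run G
t=10: vr[B=3072/1991 C=8111873024/3261566605 E=9579299/4979491 G=9721856/4979491] → run B
t=11: vr[B=4096/1991 C=8111873024/3261566605 E=9579299/4979491 G=9721856/4979491] → run E
t=12: vr[B=4096/1991 C=8111873024/3261566605 E=14558790/4979491 G=9721856/4979491] → run G
t=13: vr[B=4096/1991 C=8111873024/3261566605 E=14558790/4979491 G=12282880/4979491] → run B
t=14: vr[B=5120/1991 C=8111873024/3261566605 E=14558790/4979491 G=12282880/4979491] → run G
t=15: vr[B=5120/1991 C=8111873024/3261566605 E=14558790/4979491 G=14843904/4979491] → run C
t=16: vr[B=5120/1991 C=13210871808/3261566605 E=14558790/4979491 G=14843904/4979491] → run B
t=17: vr[B=6144/1991 C=13210871808/3261566605 E=14558790/4979491 G=14843904/4979491] → run E
t=18: vr[B=6144/1991 C=13210871808/3261566605 E=19538281/4979491 G=14843904/4979491] → run G
t=19: vr[B=6144/1991 C=13210871808/3261566605 E=19538281/4979491 G=17404928/4979491] → run B
t=20: vr[C=13210871808/3261566605 E=19538281/4979491 G=17404928/4979491] → run G
t=21: vr[C=13210871808/3261566605 E=19538281/4979491 G=19965952/4979491] → run E
t=22: vr[C=13210871808/3261566605 E=24517772/4979491 G=19965952/4979491] → run G
t=23: vr[C=13210871808/3261566605 E=24517772/4979491] → run C
t=24: vr[C=18309870592/3261566605 E=24517772/4979491] → run E
t=25: vr[C=18309870592/3261566605 E=29497263/4979491] → run C
t=26: vr[E=29497263/4979491] → run E
t=27: vr[E=34476754/4979491] → run E
t=28: (idle)
t=29: (idle)
t=30: (idle)
t=31: (idle)

vruntime(E, start of tick 24) = 24517772/4979491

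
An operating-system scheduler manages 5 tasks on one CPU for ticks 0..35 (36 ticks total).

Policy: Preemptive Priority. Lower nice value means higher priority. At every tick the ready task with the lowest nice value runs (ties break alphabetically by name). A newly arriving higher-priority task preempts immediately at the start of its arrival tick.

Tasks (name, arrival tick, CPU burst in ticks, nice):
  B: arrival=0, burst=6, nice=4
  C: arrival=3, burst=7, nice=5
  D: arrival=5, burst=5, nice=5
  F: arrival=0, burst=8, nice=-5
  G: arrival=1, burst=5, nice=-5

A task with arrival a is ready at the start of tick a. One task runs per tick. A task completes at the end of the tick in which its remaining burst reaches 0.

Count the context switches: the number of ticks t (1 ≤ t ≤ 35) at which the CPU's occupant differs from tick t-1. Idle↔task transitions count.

t=0: ready={B,F} → run F
t=1: ready={B,F,G} → run F
t=2: ready={B,F,G} → run F
t=3: ready={B,C,F,G} → run F
t=4: ready={B,C,F,G} → run F
t=5: ready={B,C,D,F,G} → run F
t=6: ready={B,C,D,F,G} → run F
t=7: ready={B,C,D,F,G} → run F
t=8: ready={B,C,D,G} → run G
t=9: ready={B,C,D,G} → run G
t=10: ready={B,C,D,G} → run G
t=11: ready={B,C,D,G} → run G
t=12: ready={B,C,D,G} → run G
t=13: ready={B,C,D} → run B
t=14: ready={B,C,D} → run B
t=15: ready={B,C,D} → run B
t=16: ready={B,C,D} → run B
t=17: ready={B,C,D} → run B
t=18: ready={B,C,D} → run B
t=19: ready={C,D} → run C
t=20: ready={C,D} → run C
t=21: ready={C,D} → run C
t=22: ready={C,D} → run C
t=23: ready={C,D} → run C
t=24: ready={C,D} → run C
t=25: ready={C,D} → run C
t=26: ready={D} → run D
t=27: ready={D} → run D
t=28: ready={D} → run D
t=29: ready={D} → run D
t=30: ready={D} → run D
t=31: (idle)
t=32: (idle)
t=33: (idle)
t=34: (idle)
t=35: (idle)

context switches = 5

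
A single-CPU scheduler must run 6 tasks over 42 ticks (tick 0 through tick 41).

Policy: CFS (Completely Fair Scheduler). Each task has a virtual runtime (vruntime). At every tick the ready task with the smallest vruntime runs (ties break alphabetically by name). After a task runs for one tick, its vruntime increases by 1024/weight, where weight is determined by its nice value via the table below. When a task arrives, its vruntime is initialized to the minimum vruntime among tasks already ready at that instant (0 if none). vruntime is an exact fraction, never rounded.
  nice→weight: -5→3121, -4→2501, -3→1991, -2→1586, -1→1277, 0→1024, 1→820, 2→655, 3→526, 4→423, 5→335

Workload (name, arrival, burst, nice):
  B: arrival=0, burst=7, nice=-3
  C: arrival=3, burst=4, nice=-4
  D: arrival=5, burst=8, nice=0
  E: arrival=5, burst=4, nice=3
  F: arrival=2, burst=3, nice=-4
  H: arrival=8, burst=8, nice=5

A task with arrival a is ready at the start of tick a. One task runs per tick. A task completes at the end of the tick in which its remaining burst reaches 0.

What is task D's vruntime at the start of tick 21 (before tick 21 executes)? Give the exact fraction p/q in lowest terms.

t=0: vr[B=0] → run B
t=1: vr[B=1024/1991] → run B
t=2: vr[B=2048/1991 F=2048/1991] → run B
t=3: vr[B=3072/1991 C=2048/1991 F=2048/1991] → run C
t=4: vr[B=3072/1991 C=7160832/4979491 F=2048/1991] → run F
t=5: vr[B=3072/1991 C=7160832/4979491 D=7160832/4979491 E=7160832/4979491 F=7160832/4979491] → run C
t=6: vr[B=3072/1991 C=9199616/4979491 D=7160832/4979491 E=7160832/4979491 F=7160832/4979491] → run D
t=7: vr[B=3072/1991 C=9199616/4979491 D=12140323/4979491 E=7160832/4979491 F=7160832/4979491] → run E
t=8: vr[B=3072/1991 C=9199616/4979491 D=12140323/4979491 E=4432798208/1309606133 F=7160832/4979491 H=7160832/4979491] → run F
t=9: vr[B=3072/1991 C=9199616/4979491 D=12140323/4979491 E=4432798208/1309606133 F=9199616/4979491 H=7160832/4979491] → run H
t=10: vr[B=3072/1991 C=9199616/4979491 D=12140323/4979491 E=4432798208/1309606133 F=9199616/4979491 H=7497877504/1668129485] → run B
t=11: vr[B=4096/1991 C=9199616/4979491 D=12140323/4979491 E=4432798208/1309606133 F=9199616/4979491 H=7497877504/1668129485] → run C
t=12: vr[B=4096/1991 C=11238400/4979491 D=12140323/4979491 E=4432798208/1309606133 F=9199616/4979491 H=7497877504/1668129485] → run F
t=13: vr[B=4096/1991 C=11238400/4979491 D=12140323/4979491 E=4432798208/1309606133 H=7497877504/1668129485] → run B
t=14: vr[B=5120/1991 C=11238400/4979491 D=12140323/4979491 E=4432798208/1309606133 H=7497877504/1668129485] → run C
t=15: vr[B=5120/1991 D=12140323/4979491 E=4432798208/1309606133 H=7497877504/1668129485] → run D
t=16: vr[B=5120/1991 D=17119814/4979491 E=4432798208/1309606133 H=7497877504/1668129485] → run B
t=17: vr[B=6144/1991 D=17119814/4979491 E=4432798208/1309606133 H=7497877504/1668129485] → run B
t=18: vr[D=17119814/4979491 E=4432798208/1309606133 H=7497877504/1668129485] → run E
t=19: vr[D=17119814/4979491 E=6982297600/1309606133 H=7497877504/1668129485] → run D
t=20: vr[D=22099305/4979491 E=6982297600/1309606133 H=7497877504/1668129485] → run D
t=21: vr[D=27078796/4979491 E=6982297600/1309606133 H=7497877504/1668129485] → run H
t=22: vr[D=27078796/4979491 E=6982297600/1309606133 H=12596876288/1668129485] → run E
t=23: vr[D=27078796/4979491 E=9531796992/1309606133 H=12596876288/1668129485] → run D
t=24: vr[D=32058287/4979491 E=9531796992/1309606133 H=12596876288/1668129485] → run D
t=25: vr[D=37037778/4979491 E=9531796992/1309606133 H=12596876288/1668129485] → run E
t=26: vr[D=37037778/4979491 H=12596876288/1668129485] → run D
t=27: vr[D=42017269/4979491 H=12596876288/1668129485] → run H
t=28: vr[D=42017269/4979491 H=17695875072/1668129485] → run D
t=29: vr[H=17695875072/1668129485] → run H
t=30: vr[H=22794873856/1668129485] → run H
t=31: vr[H=5578774528/333625897] → run H
t=32: vr[H=32992871424/1668129485] → run H
t=33: vr[H=38091870208/1668129485] → run H
t=34: (idle)
t=35: (idle)
t=36: (idle)
t=37: (idle)
t=38: (idle)
t=39: (idle)
t=40: (idle)
t=41: (idle)

vruntime(D, start of tick 21) = 27078796/4979491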